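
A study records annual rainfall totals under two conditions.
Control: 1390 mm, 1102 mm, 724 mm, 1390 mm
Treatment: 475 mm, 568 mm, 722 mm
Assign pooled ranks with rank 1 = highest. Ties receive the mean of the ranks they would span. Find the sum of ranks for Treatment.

Sorted (descending): 1390, 1390, 1102, 724, 722, 568, 475
The 2 values of 1390 occupy positions 1–2 → average rank (1+2)/2 = 1.5.
Treatment values → pooled ranks: 475→7, 568→6, 722→5
Rank sum = 7 + 6 + 5 = 18

18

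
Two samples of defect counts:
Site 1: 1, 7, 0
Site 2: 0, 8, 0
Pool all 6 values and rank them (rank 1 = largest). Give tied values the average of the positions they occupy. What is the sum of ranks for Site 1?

Sorted (descending): 8, 7, 1, 0, 0, 0
The 3 values of 0 occupy positions 4–6 → average rank 5.
Site 1 values → pooled ranks: 1→3, 7→2, 0→5
Rank sum = 3 + 2 + 5 = 10

10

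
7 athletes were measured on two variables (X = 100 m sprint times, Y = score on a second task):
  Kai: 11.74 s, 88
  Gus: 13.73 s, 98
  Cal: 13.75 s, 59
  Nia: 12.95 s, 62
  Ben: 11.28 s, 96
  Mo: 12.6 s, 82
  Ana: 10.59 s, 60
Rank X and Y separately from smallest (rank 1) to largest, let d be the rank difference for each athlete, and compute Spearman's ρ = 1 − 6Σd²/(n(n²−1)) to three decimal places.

-0.107

Ranks of variable 1: 3, 6, 7, 5, 2, 4, 1
Ranks of variable 2: 5, 7, 1, 3, 6, 4, 2
d = r₁ − r₂: -2, -1, 6, 2, -4, 0, -1
d²: 4, 1, 36, 4, 16, 0, 1; Σd² = 62
ρ = 1 − 6·62/(7·48) = 1 − 372/336 = -0.107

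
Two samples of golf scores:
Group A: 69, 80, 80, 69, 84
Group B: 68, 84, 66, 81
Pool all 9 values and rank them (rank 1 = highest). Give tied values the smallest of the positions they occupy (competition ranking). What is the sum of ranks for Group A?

Sorted (descending): 84, 84, 81, 80, 80, 69, 69, 68, 66
The 2 values of 84 occupy positions 1–2 → each gets rank 1.
The 2 values of 80 occupy positions 4–5 → each gets rank 4.
The 2 values of 69 occupy positions 6–7 → each gets rank 6.
Group A values → pooled ranks: 69→6, 80→4, 80→4, 69→6, 84→1
Rank sum = 6 + 4 + 4 + 6 + 1 = 21

21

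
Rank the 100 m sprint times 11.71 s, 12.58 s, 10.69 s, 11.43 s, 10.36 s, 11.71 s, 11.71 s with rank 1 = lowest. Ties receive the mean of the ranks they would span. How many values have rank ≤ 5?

6

Sorted (ascending): 10.36, 10.69, 11.43, 11.71, 11.71, 11.71, 12.58
The 3 values of 11.71 occupy positions 4–6 → average rank 5.
Ranks ≤ 5: {1, 2, 3, 5, 5, 5} → 6 values.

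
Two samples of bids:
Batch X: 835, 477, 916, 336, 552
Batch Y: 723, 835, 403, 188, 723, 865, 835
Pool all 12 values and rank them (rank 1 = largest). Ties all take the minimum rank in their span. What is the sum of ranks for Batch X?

32

Sorted (descending): 916, 865, 835, 835, 835, 723, 723, 552, 477, 403, 336, 188
The 3 values of 835 occupy positions 3–5 → each gets rank 3.
The 2 values of 723 occupy positions 6–7 → each gets rank 6.
Batch X values → pooled ranks: 835→3, 477→9, 916→1, 336→11, 552→8
Rank sum = 3 + 9 + 1 + 11 + 8 = 32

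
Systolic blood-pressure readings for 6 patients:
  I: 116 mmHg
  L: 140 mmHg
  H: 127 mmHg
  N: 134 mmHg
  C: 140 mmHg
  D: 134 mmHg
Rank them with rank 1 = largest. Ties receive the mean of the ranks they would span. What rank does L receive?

Sorted (descending): 140, 140, 134, 134, 127, 116
The 2 values of 140 occupy positions 1–2 → average rank (1+2)/2 = 1.5.
The 2 values of 134 occupy positions 3–4 → average rank (3+4)/2 = 3.5.
L has value 140 mmHg → rank 1.5.

1.5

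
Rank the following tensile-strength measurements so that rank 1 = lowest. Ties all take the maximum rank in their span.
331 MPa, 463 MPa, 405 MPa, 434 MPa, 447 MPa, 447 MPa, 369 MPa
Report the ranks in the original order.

1, 7, 3, 4, 6, 6, 2

Sorted (ascending): 331, 369, 405, 434, 447, 447, 463
The 2 values of 447 occupy positions 5–6 → each gets rank 6.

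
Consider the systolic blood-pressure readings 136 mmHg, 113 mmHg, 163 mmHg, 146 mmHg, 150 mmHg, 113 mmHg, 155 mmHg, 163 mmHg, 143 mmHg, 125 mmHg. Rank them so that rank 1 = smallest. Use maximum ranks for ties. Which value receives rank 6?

146

Sorted (ascending): 113, 113, 125, 136, 143, 146, 150, 155, 163, 163
The 2 values of 113 occupy positions 1–2 → each gets rank 2.
The 2 values of 163 occupy positions 9–10 → each gets rank 10.
Rank 6 → value 146.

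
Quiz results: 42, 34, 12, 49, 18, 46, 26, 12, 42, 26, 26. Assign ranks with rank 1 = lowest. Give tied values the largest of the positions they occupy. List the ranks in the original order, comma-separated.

Sorted (ascending): 12, 12, 18, 26, 26, 26, 34, 42, 42, 46, 49
The 2 values of 12 occupy positions 1–2 → each gets rank 2.
The 3 values of 26 occupy positions 4–6 → each gets rank 6.
The 2 values of 42 occupy positions 8–9 → each gets rank 9.

9, 7, 2, 11, 3, 10, 6, 2, 9, 6, 6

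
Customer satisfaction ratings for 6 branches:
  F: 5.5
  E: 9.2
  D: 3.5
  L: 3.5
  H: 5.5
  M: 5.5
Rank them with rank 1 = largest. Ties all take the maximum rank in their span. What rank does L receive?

6

Sorted (descending): 9.2, 5.5, 5.5, 5.5, 3.5, 3.5
The 3 values of 5.5 occupy positions 2–4 → each gets rank 4.
The 2 values of 3.5 occupy positions 5–6 → each gets rank 6.
L has value 3.5 → rank 6.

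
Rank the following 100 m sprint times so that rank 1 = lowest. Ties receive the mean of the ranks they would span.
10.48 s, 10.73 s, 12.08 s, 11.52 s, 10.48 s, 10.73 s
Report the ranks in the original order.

Sorted (ascending): 10.48, 10.48, 10.73, 10.73, 11.52, 12.08
The 2 values of 10.48 occupy positions 1–2 → average rank (1+2)/2 = 1.5.
The 2 values of 10.73 occupy positions 3–4 → average rank (3+4)/2 = 3.5.

1.5, 3.5, 6, 5, 1.5, 3.5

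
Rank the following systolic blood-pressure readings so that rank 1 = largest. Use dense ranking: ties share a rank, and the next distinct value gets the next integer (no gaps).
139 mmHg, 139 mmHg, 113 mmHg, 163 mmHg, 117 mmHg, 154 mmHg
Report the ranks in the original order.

Sorted (descending): 163, 154, 139, 139, 117, 113
The 2 values of 139 share dense rank 3.
Remaining distinct values take the next consecutive integers.

3, 3, 5, 1, 4, 2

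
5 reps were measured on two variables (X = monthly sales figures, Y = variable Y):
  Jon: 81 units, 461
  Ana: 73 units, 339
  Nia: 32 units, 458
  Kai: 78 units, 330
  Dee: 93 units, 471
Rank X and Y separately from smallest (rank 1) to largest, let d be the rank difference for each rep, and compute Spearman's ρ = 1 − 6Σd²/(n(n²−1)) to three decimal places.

Ranks of variable 1: 4, 2, 1, 3, 5
Ranks of variable 2: 4, 2, 3, 1, 5
d = r₁ − r₂: 0, 0, -2, 2, 0
d²: 0, 0, 4, 4, 0; Σd² = 8
ρ = 1 − 6·8/(5·24) = 1 − 48/120 = 0.600

0.600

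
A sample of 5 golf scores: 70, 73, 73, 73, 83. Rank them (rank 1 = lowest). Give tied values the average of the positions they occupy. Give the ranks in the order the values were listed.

Sorted (ascending): 70, 73, 73, 73, 83
The 3 values of 73 occupy positions 2–4 → average rank 3.

1, 3, 3, 3, 5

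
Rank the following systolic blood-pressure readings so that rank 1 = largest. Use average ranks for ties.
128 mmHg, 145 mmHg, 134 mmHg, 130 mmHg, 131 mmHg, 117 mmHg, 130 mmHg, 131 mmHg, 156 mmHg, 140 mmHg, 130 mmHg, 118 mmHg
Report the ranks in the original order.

Sorted (descending): 156, 145, 140, 134, 131, 131, 130, 130, 130, 128, 118, 117
The 2 values of 131 occupy positions 5–6 → average rank (5+6)/2 = 5.5.
The 3 values of 130 occupy positions 7–9 → average rank 8.

10, 2, 4, 8, 5.5, 12, 8, 5.5, 1, 3, 8, 11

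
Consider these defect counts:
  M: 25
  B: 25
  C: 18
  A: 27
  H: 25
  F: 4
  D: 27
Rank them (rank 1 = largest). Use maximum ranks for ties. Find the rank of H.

Sorted (descending): 27, 27, 25, 25, 25, 18, 4
The 2 values of 27 occupy positions 1–2 → each gets rank 2.
The 3 values of 25 occupy positions 3–5 → each gets rank 5.
H has value 25 → rank 5.

5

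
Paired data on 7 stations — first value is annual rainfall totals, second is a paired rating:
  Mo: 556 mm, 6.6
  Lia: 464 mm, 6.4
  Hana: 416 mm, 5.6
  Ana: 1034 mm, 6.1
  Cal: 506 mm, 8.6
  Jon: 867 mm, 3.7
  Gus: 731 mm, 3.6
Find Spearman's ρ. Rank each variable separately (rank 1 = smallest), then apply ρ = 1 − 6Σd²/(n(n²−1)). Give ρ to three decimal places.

-0.321

Ranks of variable 1: 4, 2, 1, 7, 3, 6, 5
Ranks of variable 2: 6, 5, 3, 4, 7, 2, 1
d = r₁ − r₂: -2, -3, -2, 3, -4, 4, 4
d²: 4, 9, 4, 9, 16, 16, 16; Σd² = 74
ρ = 1 − 6·74/(7·48) = 1 − 444/336 = -0.321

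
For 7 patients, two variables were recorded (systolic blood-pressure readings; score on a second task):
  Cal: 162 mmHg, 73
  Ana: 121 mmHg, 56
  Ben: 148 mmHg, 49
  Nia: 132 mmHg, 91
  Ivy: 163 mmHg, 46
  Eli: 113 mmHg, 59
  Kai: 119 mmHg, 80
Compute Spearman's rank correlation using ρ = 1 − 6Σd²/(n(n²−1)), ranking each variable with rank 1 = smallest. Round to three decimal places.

-0.429

Ranks of variable 1: 6, 3, 5, 4, 7, 1, 2
Ranks of variable 2: 5, 3, 2, 7, 1, 4, 6
d = r₁ − r₂: 1, 0, 3, -3, 6, -3, -4
d²: 1, 0, 9, 9, 36, 9, 16; Σd² = 80
ρ = 1 − 6·80/(7·48) = 1 − 480/336 = -0.429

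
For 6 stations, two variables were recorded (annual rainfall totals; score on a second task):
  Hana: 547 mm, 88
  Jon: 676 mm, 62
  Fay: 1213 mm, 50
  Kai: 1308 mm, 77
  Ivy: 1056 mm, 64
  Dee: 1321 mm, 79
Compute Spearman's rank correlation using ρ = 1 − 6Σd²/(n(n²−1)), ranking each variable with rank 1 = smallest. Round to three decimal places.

Ranks of variable 1: 1, 2, 4, 5, 3, 6
Ranks of variable 2: 6, 2, 1, 4, 3, 5
d = r₁ − r₂: -5, 0, 3, 1, 0, 1
d²: 25, 0, 9, 1, 0, 1; Σd² = 36
ρ = 1 − 6·36/(6·35) = 1 − 216/210 = -0.029

-0.029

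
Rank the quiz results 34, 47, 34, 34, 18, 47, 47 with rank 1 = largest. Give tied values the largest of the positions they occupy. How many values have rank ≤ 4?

Sorted (descending): 47, 47, 47, 34, 34, 34, 18
The 3 values of 47 occupy positions 1–3 → each gets rank 3.
The 3 values of 34 occupy positions 4–6 → each gets rank 6.
Ranks ≤ 4: {3, 3, 3} → 3 values.

3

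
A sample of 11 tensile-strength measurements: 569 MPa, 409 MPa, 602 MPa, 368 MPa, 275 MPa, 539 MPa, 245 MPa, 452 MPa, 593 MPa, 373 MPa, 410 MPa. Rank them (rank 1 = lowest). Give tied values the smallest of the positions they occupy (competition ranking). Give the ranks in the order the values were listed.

9, 5, 11, 3, 2, 8, 1, 7, 10, 4, 6

Sorted (ascending): 245, 275, 368, 373, 409, 410, 452, 539, 569, 593, 602
No ties — each value takes its position as its rank.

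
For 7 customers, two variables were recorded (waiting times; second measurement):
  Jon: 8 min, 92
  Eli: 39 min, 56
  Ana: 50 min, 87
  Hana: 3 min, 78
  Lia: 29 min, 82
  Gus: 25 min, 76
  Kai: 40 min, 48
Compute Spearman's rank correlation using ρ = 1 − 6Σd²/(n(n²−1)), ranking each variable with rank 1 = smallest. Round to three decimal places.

-0.250

Ranks of variable 1: 2, 5, 7, 1, 4, 3, 6
Ranks of variable 2: 7, 2, 6, 4, 5, 3, 1
d = r₁ − r₂: -5, 3, 1, -3, -1, 0, 5
d²: 25, 9, 1, 9, 1, 0, 25; Σd² = 70
ρ = 1 − 6·70/(7·48) = 1 − 420/336 = -0.250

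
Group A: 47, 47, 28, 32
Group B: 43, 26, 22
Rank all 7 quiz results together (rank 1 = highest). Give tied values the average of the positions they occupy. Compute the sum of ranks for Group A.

Sorted (descending): 47, 47, 43, 32, 28, 26, 22
The 2 values of 47 occupy positions 1–2 → average rank (1+2)/2 = 1.5.
Group A values → pooled ranks: 47→1.5, 47→1.5, 28→5, 32→4
Rank sum = 1.5 + 1.5 + 5 + 4 = 12

12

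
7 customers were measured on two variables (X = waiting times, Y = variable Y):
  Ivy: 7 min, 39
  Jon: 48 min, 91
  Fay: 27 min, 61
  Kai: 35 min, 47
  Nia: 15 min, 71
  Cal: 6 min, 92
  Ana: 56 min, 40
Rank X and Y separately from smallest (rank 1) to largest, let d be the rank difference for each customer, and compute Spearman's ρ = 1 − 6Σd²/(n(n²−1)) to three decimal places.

-0.250

Ranks of variable 1: 2, 6, 4, 5, 3, 1, 7
Ranks of variable 2: 1, 6, 4, 3, 5, 7, 2
d = r₁ − r₂: 1, 0, 0, 2, -2, -6, 5
d²: 1, 0, 0, 4, 4, 36, 25; Σd² = 70
ρ = 1 − 6·70/(7·48) = 1 − 420/336 = -0.250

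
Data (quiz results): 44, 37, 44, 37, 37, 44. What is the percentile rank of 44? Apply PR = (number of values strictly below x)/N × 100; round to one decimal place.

50.0

N = 6.
Strictly below 44: 3. Equal to 44: 3.
PR = 3/6 × 100 = 50.0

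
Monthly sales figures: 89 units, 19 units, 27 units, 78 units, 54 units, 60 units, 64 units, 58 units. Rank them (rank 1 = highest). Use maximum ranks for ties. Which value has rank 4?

Sorted (descending): 89, 78, 64, 60, 58, 54, 27, 19
No ties — each value takes its position as its rank.
Rank 4 → value 60.

60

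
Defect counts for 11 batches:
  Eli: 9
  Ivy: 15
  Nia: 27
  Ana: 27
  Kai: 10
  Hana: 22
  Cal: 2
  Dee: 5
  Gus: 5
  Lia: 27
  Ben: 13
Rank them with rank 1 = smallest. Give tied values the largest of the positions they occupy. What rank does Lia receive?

11

Sorted (ascending): 2, 5, 5, 9, 10, 13, 15, 22, 27, 27, 27
The 2 values of 5 occupy positions 2–3 → each gets rank 3.
The 3 values of 27 occupy positions 9–11 → each gets rank 11.
Lia has value 27 → rank 11.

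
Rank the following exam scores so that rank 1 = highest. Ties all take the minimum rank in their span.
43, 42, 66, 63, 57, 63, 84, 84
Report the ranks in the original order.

Sorted (descending): 84, 84, 66, 63, 63, 57, 43, 42
The 2 values of 84 occupy positions 1–2 → each gets rank 1.
The 2 values of 63 occupy positions 4–5 → each gets rank 4.

7, 8, 3, 4, 6, 4, 1, 1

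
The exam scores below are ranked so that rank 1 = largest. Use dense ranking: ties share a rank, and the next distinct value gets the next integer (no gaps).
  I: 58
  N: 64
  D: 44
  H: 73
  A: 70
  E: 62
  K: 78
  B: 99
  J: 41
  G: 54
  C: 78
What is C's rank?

2

Sorted (descending): 99, 78, 78, 73, 70, 64, 62, 58, 54, 44, 41
The 2 values of 78 share dense rank 2.
Remaining distinct values take the next consecutive integers.
C has value 78 → rank 2.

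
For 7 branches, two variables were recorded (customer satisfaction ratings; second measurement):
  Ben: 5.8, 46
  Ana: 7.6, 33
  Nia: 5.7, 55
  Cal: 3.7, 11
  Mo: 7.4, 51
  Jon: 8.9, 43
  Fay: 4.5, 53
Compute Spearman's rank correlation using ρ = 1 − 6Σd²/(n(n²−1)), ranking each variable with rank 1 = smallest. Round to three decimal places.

Ranks of variable 1: 4, 6, 3, 1, 5, 7, 2
Ranks of variable 2: 4, 2, 7, 1, 5, 3, 6
d = r₁ − r₂: 0, 4, -4, 0, 0, 4, -4
d²: 0, 16, 16, 0, 0, 16, 16; Σd² = 64
ρ = 1 − 6·64/(7·48) = 1 − 384/336 = -0.143

-0.143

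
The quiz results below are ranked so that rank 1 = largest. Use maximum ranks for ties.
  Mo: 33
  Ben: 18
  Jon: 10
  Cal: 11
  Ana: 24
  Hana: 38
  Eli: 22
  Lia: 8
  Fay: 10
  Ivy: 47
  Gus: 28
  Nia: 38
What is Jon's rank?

Sorted (descending): 47, 38, 38, 33, 28, 24, 22, 18, 11, 10, 10, 8
The 2 values of 38 occupy positions 2–3 → each gets rank 3.
The 2 values of 10 occupy positions 10–11 → each gets rank 11.
Jon has value 10 → rank 11.

11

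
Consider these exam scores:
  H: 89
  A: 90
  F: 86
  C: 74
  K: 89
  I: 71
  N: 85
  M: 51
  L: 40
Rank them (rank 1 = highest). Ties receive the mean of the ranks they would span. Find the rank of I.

Sorted (descending): 90, 89, 89, 86, 85, 74, 71, 51, 40
The 2 values of 89 occupy positions 2–3 → average rank (2+3)/2 = 2.5.
I has value 71 → rank 7.

7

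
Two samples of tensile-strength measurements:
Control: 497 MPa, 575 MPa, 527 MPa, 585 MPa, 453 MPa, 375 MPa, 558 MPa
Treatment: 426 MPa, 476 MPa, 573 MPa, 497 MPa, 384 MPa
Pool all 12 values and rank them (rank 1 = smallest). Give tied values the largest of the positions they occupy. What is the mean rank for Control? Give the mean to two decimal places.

Sorted (ascending): 375, 384, 426, 453, 476, 497, 497, 527, 558, 573, 575, 585
The 2 values of 497 occupy positions 6–7 → each gets rank 7.
Control values → pooled ranks: 497→7, 575→11, 527→8, 585→12, 453→4, 375→1, 558→9
Mean rank = (7 + 11 + 8 + 12 + 4 + 1 + 9) / 7 = 7.43

7.43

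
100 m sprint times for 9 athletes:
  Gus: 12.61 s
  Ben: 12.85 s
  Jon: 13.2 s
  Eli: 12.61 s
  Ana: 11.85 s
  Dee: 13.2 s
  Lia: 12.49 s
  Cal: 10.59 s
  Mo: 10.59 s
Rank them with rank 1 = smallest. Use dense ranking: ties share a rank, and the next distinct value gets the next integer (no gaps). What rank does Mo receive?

1

Sorted (ascending): 10.59, 10.59, 11.85, 12.49, 12.61, 12.61, 12.85, 13.2, 13.2
The 2 values of 10.59 share dense rank 1.
The 2 values of 12.61 share dense rank 4.
The 2 values of 13.2 share dense rank 6.
Remaining distinct values take the next consecutive integers.
Mo has value 10.59 s → rank 1.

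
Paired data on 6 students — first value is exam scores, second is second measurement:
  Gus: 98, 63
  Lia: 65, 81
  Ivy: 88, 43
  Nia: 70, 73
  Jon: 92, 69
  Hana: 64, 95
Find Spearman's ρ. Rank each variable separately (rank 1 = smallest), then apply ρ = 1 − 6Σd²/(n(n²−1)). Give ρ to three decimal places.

Ranks of variable 1: 6, 2, 4, 3, 5, 1
Ranks of variable 2: 2, 5, 1, 4, 3, 6
d = r₁ − r₂: 4, -3, 3, -1, 2, -5
d²: 16, 9, 9, 1, 4, 25; Σd² = 64
ρ = 1 − 6·64/(6·35) = 1 − 384/210 = -0.829

-0.829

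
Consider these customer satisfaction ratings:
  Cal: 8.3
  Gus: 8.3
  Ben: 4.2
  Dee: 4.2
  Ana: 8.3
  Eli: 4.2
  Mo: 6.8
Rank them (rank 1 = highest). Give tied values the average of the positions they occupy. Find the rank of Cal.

Sorted (descending): 8.3, 8.3, 8.3, 6.8, 4.2, 4.2, 4.2
The 3 values of 8.3 occupy positions 1–3 → average rank 2.
The 3 values of 4.2 occupy positions 5–7 → average rank 6.
Cal has value 8.3 → rank 2.

2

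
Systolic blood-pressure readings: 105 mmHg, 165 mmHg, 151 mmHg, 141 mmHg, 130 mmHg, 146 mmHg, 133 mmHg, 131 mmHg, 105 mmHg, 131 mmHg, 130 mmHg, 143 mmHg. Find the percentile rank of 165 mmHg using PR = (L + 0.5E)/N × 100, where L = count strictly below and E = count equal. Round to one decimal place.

95.8

N = 12.
Strictly below 165: 11. Equal to 165: 1.
PR = (11 + 0.5·1)/12 × 100 = 95.8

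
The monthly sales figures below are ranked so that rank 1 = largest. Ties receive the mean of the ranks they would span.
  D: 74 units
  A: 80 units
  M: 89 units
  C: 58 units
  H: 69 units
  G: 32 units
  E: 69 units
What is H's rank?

Sorted (descending): 89, 80, 74, 69, 69, 58, 32
The 2 values of 69 occupy positions 4–5 → average rank (4+5)/2 = 4.5.
H has value 69 units → rank 4.5.

4.5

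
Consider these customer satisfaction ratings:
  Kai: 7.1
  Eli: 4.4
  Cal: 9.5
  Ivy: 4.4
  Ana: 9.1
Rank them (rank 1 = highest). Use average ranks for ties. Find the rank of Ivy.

Sorted (descending): 9.5, 9.1, 7.1, 4.4, 4.4
The 2 values of 4.4 occupy positions 4–5 → average rank (4+5)/2 = 4.5.
Ivy has value 4.4 → rank 4.5.

4.5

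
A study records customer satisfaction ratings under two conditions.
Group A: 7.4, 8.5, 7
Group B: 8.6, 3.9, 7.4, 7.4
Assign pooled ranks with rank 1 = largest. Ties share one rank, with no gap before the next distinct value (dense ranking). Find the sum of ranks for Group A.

Sorted (descending): 8.6, 8.5, 7.4, 7.4, 7.4, 7, 3.9
The 3 values of 7.4 share dense rank 3.
Remaining distinct values take the next consecutive integers.
Group A values → pooled ranks: 7.4→3, 8.5→2, 7→4
Rank sum = 3 + 2 + 4 = 9

9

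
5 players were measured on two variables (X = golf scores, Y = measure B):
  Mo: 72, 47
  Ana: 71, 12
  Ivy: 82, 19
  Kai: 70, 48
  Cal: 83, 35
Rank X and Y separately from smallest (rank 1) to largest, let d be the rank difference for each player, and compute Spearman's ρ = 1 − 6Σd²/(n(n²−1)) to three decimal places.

-0.300

Ranks of variable 1: 3, 2, 4, 1, 5
Ranks of variable 2: 4, 1, 2, 5, 3
d = r₁ − r₂: -1, 1, 2, -4, 2
d²: 1, 1, 4, 16, 4; Σd² = 26
ρ = 1 − 6·26/(5·24) = 1 − 156/120 = -0.300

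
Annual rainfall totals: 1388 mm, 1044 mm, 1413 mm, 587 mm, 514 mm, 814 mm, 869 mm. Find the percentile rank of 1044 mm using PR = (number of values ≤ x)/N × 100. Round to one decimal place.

71.4

N = 7.
Strictly below 1044: 4. Equal to 1044: 1.
PR = 5/7 × 100 = 71.4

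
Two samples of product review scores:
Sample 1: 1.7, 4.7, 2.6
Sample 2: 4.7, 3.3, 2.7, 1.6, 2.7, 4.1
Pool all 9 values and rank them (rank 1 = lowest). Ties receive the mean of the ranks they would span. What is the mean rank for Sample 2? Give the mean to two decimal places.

5.25

Sorted (ascending): 1.6, 1.7, 2.6, 2.7, 2.7, 3.3, 4.1, 4.7, 4.7
The 2 values of 2.7 occupy positions 4–5 → average rank (4+5)/2 = 4.5.
The 2 values of 4.7 occupy positions 8–9 → average rank (8+9)/2 = 8.5.
Sample 2 values → pooled ranks: 4.7→8.5, 3.3→6, 2.7→4.5, 1.6→1, 2.7→4.5, 4.1→7
Mean rank = (8.5 + 6 + 4.5 + 1 + 4.5 + 7) / 6 = 5.25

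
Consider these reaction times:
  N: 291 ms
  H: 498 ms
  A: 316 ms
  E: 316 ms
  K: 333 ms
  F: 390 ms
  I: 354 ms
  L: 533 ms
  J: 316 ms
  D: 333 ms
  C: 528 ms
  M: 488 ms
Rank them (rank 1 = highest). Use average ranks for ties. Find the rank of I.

6

Sorted (descending): 533, 528, 498, 488, 390, 354, 333, 333, 316, 316, 316, 291
The 2 values of 333 occupy positions 7–8 → average rank (7+8)/2 = 7.5.
The 3 values of 316 occupy positions 9–11 → average rank 10.
I has value 354 ms → rank 6.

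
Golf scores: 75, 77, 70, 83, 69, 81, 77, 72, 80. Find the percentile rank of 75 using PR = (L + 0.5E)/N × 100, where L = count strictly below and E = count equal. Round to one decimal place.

38.9

N = 9.
Strictly below 75: 3. Equal to 75: 1.
PR = (3 + 0.5·1)/9 × 100 = 38.9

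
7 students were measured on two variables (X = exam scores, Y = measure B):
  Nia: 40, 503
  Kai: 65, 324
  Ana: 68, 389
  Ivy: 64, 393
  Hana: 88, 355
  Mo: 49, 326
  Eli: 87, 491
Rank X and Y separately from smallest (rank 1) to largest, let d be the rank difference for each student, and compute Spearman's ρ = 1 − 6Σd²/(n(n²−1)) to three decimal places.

-0.179

Ranks of variable 1: 1, 4, 5, 3, 7, 2, 6
Ranks of variable 2: 7, 1, 4, 5, 3, 2, 6
d = r₁ − r₂: -6, 3, 1, -2, 4, 0, 0
d²: 36, 9, 1, 4, 16, 0, 0; Σd² = 66
ρ = 1 − 6·66/(7·48) = 1 − 396/336 = -0.179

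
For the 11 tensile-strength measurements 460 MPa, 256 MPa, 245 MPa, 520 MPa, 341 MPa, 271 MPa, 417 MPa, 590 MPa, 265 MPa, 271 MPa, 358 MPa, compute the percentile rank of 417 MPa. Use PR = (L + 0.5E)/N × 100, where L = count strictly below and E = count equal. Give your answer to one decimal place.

N = 11.
Strictly below 417: 7. Equal to 417: 1.
PR = (7 + 0.5·1)/11 × 100 = 68.2

68.2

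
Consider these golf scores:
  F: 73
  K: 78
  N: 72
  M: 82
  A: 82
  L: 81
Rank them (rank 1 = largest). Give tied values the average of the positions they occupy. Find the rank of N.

Sorted (descending): 82, 82, 81, 78, 73, 72
The 2 values of 82 occupy positions 1–2 → average rank (1+2)/2 = 1.5.
N has value 72 → rank 6.

6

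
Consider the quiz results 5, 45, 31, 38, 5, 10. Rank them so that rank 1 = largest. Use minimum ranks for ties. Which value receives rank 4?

10

Sorted (descending): 45, 38, 31, 10, 5, 5
The 2 values of 5 occupy positions 5–6 → each gets rank 5.
Rank 4 → value 10.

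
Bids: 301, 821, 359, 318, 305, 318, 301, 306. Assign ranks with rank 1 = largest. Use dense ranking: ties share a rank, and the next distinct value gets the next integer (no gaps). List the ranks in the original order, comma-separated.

6, 1, 2, 3, 5, 3, 6, 4

Sorted (descending): 821, 359, 318, 318, 306, 305, 301, 301
The 2 values of 318 share dense rank 3.
The 2 values of 301 share dense rank 6.
Remaining distinct values take the next consecutive integers.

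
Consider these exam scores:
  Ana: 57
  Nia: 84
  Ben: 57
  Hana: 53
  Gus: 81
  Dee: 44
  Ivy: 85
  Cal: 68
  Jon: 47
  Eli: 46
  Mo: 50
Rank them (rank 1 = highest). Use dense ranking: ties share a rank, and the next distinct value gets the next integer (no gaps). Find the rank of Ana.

Sorted (descending): 85, 84, 81, 68, 57, 57, 53, 50, 47, 46, 44
The 2 values of 57 share dense rank 5.
Remaining distinct values take the next consecutive integers.
Ana has value 57 → rank 5.

5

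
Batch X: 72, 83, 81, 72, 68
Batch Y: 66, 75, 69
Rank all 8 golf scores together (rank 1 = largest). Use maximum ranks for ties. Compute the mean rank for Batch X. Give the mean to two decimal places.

4.00

Sorted (descending): 83, 81, 75, 72, 72, 69, 68, 66
The 2 values of 72 occupy positions 4–5 → each gets rank 5.
Batch X values → pooled ranks: 72→5, 83→1, 81→2, 72→5, 68→7
Mean rank = (5 + 1 + 2 + 5 + 7) / 5 = 4.00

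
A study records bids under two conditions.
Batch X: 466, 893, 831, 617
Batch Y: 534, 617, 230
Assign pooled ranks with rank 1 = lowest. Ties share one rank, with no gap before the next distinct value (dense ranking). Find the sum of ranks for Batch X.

17

Sorted (ascending): 230, 466, 534, 617, 617, 831, 893
The 2 values of 617 share dense rank 4.
Remaining distinct values take the next consecutive integers.
Batch X values → pooled ranks: 466→2, 893→6, 831→5, 617→4
Rank sum = 2 + 6 + 5 + 4 = 17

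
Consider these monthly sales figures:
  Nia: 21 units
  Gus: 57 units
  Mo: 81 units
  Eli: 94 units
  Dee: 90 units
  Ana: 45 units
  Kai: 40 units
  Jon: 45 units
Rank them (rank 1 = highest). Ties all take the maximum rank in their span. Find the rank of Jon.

Sorted (descending): 94, 90, 81, 57, 45, 45, 40, 21
The 2 values of 45 occupy positions 5–6 → each gets rank 6.
Jon has value 45 units → rank 6.

6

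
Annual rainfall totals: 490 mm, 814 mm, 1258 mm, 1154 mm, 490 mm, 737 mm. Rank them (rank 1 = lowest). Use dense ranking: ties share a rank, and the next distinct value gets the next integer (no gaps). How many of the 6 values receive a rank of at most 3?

Sorted (ascending): 490, 490, 737, 814, 1154, 1258
The 2 values of 490 share dense rank 1.
Remaining distinct values take the next consecutive integers.
Ranks ≤ 3: {1, 1, 2, 3} → 4 values.

4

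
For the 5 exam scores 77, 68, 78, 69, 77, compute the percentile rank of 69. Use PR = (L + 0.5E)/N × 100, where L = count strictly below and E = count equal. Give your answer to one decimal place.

N = 5.
Strictly below 69: 1. Equal to 69: 1.
PR = (1 + 0.5·1)/5 × 100 = 30.0

30.0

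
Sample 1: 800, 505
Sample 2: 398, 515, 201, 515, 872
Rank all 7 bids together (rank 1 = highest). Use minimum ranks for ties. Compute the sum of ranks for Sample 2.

Sorted (descending): 872, 800, 515, 515, 505, 398, 201
The 2 values of 515 occupy positions 3–4 → each gets rank 3.
Sample 2 values → pooled ranks: 398→6, 515→3, 201→7, 515→3, 872→1
Rank sum = 6 + 3 + 7 + 3 + 1 = 20

20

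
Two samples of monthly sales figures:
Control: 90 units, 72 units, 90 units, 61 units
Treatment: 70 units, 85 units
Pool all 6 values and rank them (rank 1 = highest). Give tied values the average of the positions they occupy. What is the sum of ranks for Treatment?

8

Sorted (descending): 90, 90, 85, 72, 70, 61
The 2 values of 90 occupy positions 1–2 → average rank (1+2)/2 = 1.5.
Treatment values → pooled ranks: 70→5, 85→3
Rank sum = 5 + 3 = 8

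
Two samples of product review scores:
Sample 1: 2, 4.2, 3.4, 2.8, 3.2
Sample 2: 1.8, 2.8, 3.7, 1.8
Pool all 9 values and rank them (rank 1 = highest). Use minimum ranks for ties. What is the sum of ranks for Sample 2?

23

Sorted (descending): 4.2, 3.7, 3.4, 3.2, 2.8, 2.8, 2, 1.8, 1.8
The 2 values of 2.8 occupy positions 5–6 → each gets rank 5.
The 2 values of 1.8 occupy positions 8–9 → each gets rank 8.
Sample 2 values → pooled ranks: 1.8→8, 2.8→5, 3.7→2, 1.8→8
Rank sum = 8 + 5 + 2 + 8 = 23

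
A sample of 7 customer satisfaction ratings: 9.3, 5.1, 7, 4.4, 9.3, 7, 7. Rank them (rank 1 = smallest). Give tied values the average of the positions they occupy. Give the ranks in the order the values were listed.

6.5, 2, 4, 1, 6.5, 4, 4

Sorted (ascending): 4.4, 5.1, 7, 7, 7, 9.3, 9.3
The 3 values of 7 occupy positions 3–5 → average rank 4.
The 2 values of 9.3 occupy positions 6–7 → average rank (6+7)/2 = 6.5.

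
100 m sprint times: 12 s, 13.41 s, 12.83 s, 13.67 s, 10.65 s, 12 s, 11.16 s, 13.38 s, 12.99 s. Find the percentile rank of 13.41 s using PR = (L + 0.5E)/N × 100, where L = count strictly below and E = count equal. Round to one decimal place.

N = 9.
Strictly below 13.41: 7. Equal to 13.41: 1.
PR = (7 + 0.5·1)/9 × 100 = 83.3

83.3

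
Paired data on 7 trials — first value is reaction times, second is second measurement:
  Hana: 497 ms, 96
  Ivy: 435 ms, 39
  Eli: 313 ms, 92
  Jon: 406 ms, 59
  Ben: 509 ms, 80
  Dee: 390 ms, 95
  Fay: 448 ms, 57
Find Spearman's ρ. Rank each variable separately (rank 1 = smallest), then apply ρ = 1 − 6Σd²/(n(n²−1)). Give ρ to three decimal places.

Ranks of variable 1: 6, 4, 1, 3, 7, 2, 5
Ranks of variable 2: 7, 1, 5, 3, 4, 6, 2
d = r₁ − r₂: -1, 3, -4, 0, 3, -4, 3
d²: 1, 9, 16, 0, 9, 16, 9; Σd² = 60
ρ = 1 − 6·60/(7·48) = 1 − 360/336 = -0.071

-0.071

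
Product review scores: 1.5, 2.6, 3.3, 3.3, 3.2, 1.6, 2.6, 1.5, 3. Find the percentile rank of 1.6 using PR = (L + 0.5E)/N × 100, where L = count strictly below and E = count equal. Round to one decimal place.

27.8

N = 9.
Strictly below 1.6: 2. Equal to 1.6: 1.
PR = (2 + 0.5·1)/9 × 100 = 27.8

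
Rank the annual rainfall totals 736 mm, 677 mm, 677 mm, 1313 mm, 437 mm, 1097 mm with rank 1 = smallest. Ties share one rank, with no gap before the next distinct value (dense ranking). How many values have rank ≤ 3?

4

Sorted (ascending): 437, 677, 677, 736, 1097, 1313
The 2 values of 677 share dense rank 2.
Remaining distinct values take the next consecutive integers.
Ranks ≤ 3: {1, 2, 2, 3} → 4 values.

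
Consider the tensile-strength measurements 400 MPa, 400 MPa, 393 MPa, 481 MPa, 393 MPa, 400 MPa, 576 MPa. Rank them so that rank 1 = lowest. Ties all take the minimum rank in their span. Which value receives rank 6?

Sorted (ascending): 393, 393, 400, 400, 400, 481, 576
The 2 values of 393 occupy positions 1–2 → each gets rank 1.
The 3 values of 400 occupy positions 3–5 → each gets rank 3.
Rank 6 → value 481.

481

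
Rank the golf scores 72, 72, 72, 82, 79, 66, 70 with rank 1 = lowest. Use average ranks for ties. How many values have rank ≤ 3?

Sorted (ascending): 66, 70, 72, 72, 72, 79, 82
The 3 values of 72 occupy positions 3–5 → average rank 4.
Ranks ≤ 3: {1, 2} → 2 values.

2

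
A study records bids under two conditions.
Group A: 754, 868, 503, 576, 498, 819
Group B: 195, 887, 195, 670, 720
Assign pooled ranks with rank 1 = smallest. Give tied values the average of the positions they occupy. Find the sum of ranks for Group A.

Sorted (ascending): 195, 195, 498, 503, 576, 670, 720, 754, 819, 868, 887
The 2 values of 195 occupy positions 1–2 → average rank (1+2)/2 = 1.5.
Group A values → pooled ranks: 754→8, 868→10, 503→4, 576→5, 498→3, 819→9
Rank sum = 8 + 10 + 4 + 5 + 3 + 9 = 39

39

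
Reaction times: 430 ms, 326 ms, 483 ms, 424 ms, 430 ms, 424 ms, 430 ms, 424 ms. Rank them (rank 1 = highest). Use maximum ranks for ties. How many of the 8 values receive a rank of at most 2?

Sorted (descending): 483, 430, 430, 430, 424, 424, 424, 326
The 3 values of 430 occupy positions 2–4 → each gets rank 4.
The 3 values of 424 occupy positions 5–7 → each gets rank 7.
Ranks ≤ 2: {1} → 1 value.

1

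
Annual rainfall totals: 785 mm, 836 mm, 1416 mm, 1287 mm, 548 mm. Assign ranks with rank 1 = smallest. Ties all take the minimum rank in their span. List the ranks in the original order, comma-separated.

2, 3, 5, 4, 1

Sorted (ascending): 548, 785, 836, 1287, 1416
No ties — each value takes its position as its rank.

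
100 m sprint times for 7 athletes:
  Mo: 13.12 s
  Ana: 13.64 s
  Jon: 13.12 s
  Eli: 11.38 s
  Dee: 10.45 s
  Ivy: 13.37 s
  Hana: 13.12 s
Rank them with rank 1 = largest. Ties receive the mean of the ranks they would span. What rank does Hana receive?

4

Sorted (descending): 13.64, 13.37, 13.12, 13.12, 13.12, 11.38, 10.45
The 3 values of 13.12 occupy positions 3–5 → average rank 4.
Hana has value 13.12 s → rank 4.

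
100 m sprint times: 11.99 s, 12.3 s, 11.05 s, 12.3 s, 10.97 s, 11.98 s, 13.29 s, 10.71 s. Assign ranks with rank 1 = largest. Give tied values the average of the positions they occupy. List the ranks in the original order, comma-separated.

4, 2.5, 6, 2.5, 7, 5, 1, 8

Sorted (descending): 13.29, 12.3, 12.3, 11.99, 11.98, 11.05, 10.97, 10.71
The 2 values of 12.3 occupy positions 2–3 → average rank (2+3)/2 = 2.5.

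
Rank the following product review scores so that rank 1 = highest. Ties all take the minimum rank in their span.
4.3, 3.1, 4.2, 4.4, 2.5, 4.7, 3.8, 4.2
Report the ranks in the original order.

3, 7, 4, 2, 8, 1, 6, 4

Sorted (descending): 4.7, 4.4, 4.3, 4.2, 4.2, 3.8, 3.1, 2.5
The 2 values of 4.2 occupy positions 4–5 → each gets rank 4.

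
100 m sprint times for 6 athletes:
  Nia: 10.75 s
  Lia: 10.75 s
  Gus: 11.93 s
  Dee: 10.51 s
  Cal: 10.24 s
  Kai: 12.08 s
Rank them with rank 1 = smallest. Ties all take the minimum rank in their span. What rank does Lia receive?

Sorted (ascending): 10.24, 10.51, 10.75, 10.75, 11.93, 12.08
The 2 values of 10.75 occupy positions 3–4 → each gets rank 3.
Lia has value 10.75 s → rank 3.

3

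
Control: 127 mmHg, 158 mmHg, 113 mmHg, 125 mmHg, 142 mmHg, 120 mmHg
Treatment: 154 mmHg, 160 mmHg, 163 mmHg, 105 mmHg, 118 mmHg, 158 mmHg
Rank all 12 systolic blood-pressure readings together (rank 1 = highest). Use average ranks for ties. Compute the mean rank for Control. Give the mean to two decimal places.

Sorted (descending): 163, 160, 158, 158, 154, 142, 127, 125, 120, 118, 113, 105
The 2 values of 158 occupy positions 3–4 → average rank (3+4)/2 = 3.5.
Control values → pooled ranks: 127→7, 158→3.5, 113→11, 125→8, 142→6, 120→9
Mean rank = (7 + 3.5 + 11 + 8 + 6 + 9) / 6 = 7.42

7.42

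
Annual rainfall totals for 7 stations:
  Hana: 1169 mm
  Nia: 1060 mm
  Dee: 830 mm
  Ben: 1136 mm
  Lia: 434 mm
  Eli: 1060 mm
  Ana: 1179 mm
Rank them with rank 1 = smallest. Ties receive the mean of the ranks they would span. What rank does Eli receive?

3.5

Sorted (ascending): 434, 830, 1060, 1060, 1136, 1169, 1179
The 2 values of 1060 occupy positions 3–4 → average rank (3+4)/2 = 3.5.
Eli has value 1060 mm → rank 3.5.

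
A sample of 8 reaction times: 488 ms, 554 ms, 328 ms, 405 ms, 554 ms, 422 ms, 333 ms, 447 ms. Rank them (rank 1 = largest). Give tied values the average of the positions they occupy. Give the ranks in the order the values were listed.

3, 1.5, 8, 6, 1.5, 5, 7, 4

Sorted (descending): 554, 554, 488, 447, 422, 405, 333, 328
The 2 values of 554 occupy positions 1–2 → average rank (1+2)/2 = 1.5.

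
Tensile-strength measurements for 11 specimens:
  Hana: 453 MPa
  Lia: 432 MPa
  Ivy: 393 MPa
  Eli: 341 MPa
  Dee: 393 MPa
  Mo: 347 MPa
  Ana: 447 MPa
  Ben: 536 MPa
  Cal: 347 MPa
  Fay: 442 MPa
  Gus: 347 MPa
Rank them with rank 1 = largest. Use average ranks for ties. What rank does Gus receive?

9

Sorted (descending): 536, 453, 447, 442, 432, 393, 393, 347, 347, 347, 341
The 2 values of 393 occupy positions 6–7 → average rank (6+7)/2 = 6.5.
The 3 values of 347 occupy positions 8–10 → average rank 9.
Gus has value 347 MPa → rank 9.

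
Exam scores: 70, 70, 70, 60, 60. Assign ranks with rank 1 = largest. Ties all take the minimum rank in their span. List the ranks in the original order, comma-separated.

1, 1, 1, 4, 4

Sorted (descending): 70, 70, 70, 60, 60
The 3 values of 70 occupy positions 1–3 → each gets rank 1.
The 2 values of 60 occupy positions 4–5 → each gets rank 4.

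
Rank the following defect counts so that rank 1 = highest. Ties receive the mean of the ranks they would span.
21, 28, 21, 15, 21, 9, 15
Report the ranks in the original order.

3, 1, 3, 5.5, 3, 7, 5.5

Sorted (descending): 28, 21, 21, 21, 15, 15, 9
The 3 values of 21 occupy positions 2–4 → average rank 3.
The 2 values of 15 occupy positions 5–6 → average rank (5+6)/2 = 5.5.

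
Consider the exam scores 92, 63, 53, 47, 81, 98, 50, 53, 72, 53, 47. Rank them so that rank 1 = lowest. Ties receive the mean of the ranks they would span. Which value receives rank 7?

Sorted (ascending): 47, 47, 50, 53, 53, 53, 63, 72, 81, 92, 98
The 2 values of 47 occupy positions 1–2 → average rank (1+2)/2 = 1.5.
The 3 values of 53 occupy positions 4–6 → average rank 5.
Rank 7 → value 63.

63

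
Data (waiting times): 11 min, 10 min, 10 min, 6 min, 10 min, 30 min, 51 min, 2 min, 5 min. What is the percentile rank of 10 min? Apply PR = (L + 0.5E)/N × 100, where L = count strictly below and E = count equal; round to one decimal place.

50.0

N = 9.
Strictly below 10: 3. Equal to 10: 3.
PR = (3 + 0.5·3)/9 × 100 = 50.0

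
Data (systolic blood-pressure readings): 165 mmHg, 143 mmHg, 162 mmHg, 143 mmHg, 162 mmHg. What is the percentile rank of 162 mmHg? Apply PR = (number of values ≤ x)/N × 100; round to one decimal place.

N = 5.
Strictly below 162: 2. Equal to 162: 2.
PR = 4/5 × 100 = 80.0

80.0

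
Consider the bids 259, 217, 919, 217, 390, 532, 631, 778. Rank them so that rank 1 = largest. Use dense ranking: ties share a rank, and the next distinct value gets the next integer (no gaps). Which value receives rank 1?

919

Sorted (descending): 919, 778, 631, 532, 390, 259, 217, 217
The 2 values of 217 share dense rank 7.
Remaining distinct values take the next consecutive integers.
Rank 1 → value 919.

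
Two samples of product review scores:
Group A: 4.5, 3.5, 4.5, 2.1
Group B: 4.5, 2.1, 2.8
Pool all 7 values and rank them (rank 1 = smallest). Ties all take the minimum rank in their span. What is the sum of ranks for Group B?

9

Sorted (ascending): 2.1, 2.1, 2.8, 3.5, 4.5, 4.5, 4.5
The 2 values of 2.1 occupy positions 1–2 → each gets rank 1.
The 3 values of 4.5 occupy positions 5–7 → each gets rank 5.
Group B values → pooled ranks: 4.5→5, 2.1→1, 2.8→3
Rank sum = 5 + 1 + 3 = 9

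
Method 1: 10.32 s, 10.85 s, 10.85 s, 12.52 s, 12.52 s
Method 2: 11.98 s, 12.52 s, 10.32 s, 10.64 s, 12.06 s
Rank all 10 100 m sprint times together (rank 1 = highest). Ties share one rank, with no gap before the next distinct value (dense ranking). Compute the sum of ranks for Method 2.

17

Sorted (descending): 12.52, 12.52, 12.52, 12.06, 11.98, 10.85, 10.85, 10.64, 10.32, 10.32
The 3 values of 12.52 share dense rank 1.
The 2 values of 10.85 share dense rank 4.
The 2 values of 10.32 share dense rank 6.
Remaining distinct values take the next consecutive integers.
Method 2 values → pooled ranks: 11.98→3, 12.52→1, 10.32→6, 10.64→5, 12.06→2
Rank sum = 3 + 1 + 6 + 5 + 2 = 17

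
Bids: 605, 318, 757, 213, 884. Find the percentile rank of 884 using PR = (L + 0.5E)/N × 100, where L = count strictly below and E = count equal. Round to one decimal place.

N = 5.
Strictly below 884: 4. Equal to 884: 1.
PR = (4 + 0.5·1)/5 × 100 = 90.0

90.0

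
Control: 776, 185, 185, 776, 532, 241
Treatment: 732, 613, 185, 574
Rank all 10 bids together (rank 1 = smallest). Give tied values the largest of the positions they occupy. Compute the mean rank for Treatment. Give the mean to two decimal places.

6.00

Sorted (ascending): 185, 185, 185, 241, 532, 574, 613, 732, 776, 776
The 3 values of 185 occupy positions 1–3 → each gets rank 3.
The 2 values of 776 occupy positions 9–10 → each gets rank 10.
Treatment values → pooled ranks: 732→8, 613→7, 185→3, 574→6
Mean rank = (8 + 7 + 3 + 6) / 4 = 6.00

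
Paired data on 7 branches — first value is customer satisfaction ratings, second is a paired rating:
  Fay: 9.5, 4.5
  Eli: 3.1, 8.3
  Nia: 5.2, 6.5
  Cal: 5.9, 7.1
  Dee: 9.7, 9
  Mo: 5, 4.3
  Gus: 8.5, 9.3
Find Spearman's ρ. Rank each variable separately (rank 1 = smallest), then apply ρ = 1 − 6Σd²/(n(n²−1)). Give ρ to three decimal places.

0.321

Ranks of variable 1: 6, 1, 3, 4, 7, 2, 5
Ranks of variable 2: 2, 5, 3, 4, 6, 1, 7
d = r₁ − r₂: 4, -4, 0, 0, 1, 1, -2
d²: 16, 16, 0, 0, 1, 1, 4; Σd² = 38
ρ = 1 − 6·38/(7·48) = 1 − 228/336 = 0.321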